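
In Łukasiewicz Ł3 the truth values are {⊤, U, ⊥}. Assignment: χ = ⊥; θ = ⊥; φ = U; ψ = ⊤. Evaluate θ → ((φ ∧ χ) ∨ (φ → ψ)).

⊤

φ ∧ χ = U ∧ ⊥ = ⊥
φ → ψ = U → ⊤ = ⊤  [min(1, 1−½+1)]
(φ ∧ χ) ∨ (φ → ψ) = ⊥ ∨ ⊤ = ⊤
θ → ((φ ∧ χ) ∨ (φ → ψ)) = ⊥ → ⊤ = ⊤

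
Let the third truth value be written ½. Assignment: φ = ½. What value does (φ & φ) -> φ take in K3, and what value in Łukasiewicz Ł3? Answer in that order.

In K3: φ & φ = ½ & ½ = ½
(φ & φ) -> φ = ½ -> ½ = ½  [~½ | ½]
In Łukasiewicz Ł3: φ & φ = ½ & ½ = ½
(φ & φ) -> φ = ½ -> ½ = True  [min(1, 1−½+½)]
They differ because K3 and Łukasiewicz Ł3 treat ½ differently under implication.

½; True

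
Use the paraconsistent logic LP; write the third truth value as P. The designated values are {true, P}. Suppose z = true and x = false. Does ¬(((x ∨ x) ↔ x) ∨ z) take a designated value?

No

x ∨ x = false ∨ false = false
(x ∨ x) ↔ x = false ↔ false = true
((x ∨ x) ↔ x) ∨ z = true ∨ true = true
¬(((x ∨ x) ↔ x) ∨ z) = ¬true = false
false ∉ {true, P}.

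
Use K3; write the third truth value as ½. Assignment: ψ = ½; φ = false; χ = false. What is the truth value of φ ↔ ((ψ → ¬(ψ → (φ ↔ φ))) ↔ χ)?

½

φ ↔ φ = false ↔ false = true
ψ → (φ ↔ φ) = ½ → true = true
¬(ψ → (φ ↔ φ)) = ¬true = false
ψ → ¬(ψ → (φ ↔ φ)) = ½ → false = ½
(ψ → ¬(ψ → (φ ↔ φ))) ↔ χ = ½ ↔ false = ½
φ ↔ ((ψ → ¬(ψ → (φ ↔ φ))) ↔ χ) = false ↔ ½ = ½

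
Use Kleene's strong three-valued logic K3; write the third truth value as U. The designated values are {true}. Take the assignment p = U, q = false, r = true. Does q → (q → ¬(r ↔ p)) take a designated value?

r ↔ p = true ↔ U = U
¬(r ↔ p) = ¬U = U
q → ¬(r ↔ p) = false → U = true
q → (q → ¬(r ↔ p)) = false → true = true
true ∈ {true}.

Yes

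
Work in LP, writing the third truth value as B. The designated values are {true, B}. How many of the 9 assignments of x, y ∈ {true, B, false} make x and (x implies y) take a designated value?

5

Of the 9 assignments, 5 give a value in {true, B}.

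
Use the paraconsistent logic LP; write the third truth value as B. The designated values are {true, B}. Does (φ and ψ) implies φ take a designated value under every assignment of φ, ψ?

Yes

Every assignment of φ, ψ over {true, B, false} gives a value in {true, B}.
In particular, with φ=B, ψ=B: (φ and ψ) implies φ = B.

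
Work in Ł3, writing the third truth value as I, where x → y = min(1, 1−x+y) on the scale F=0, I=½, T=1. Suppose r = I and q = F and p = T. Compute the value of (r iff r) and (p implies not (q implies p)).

r iff r = I iff I = T  [1 − |½−½|]
q implies p = F implies T = T
not (q implies p) = not T = F
p implies not (q implies p) = T implies F = F
(r iff r) and (p implies not (q implies p)) = T and F = F

F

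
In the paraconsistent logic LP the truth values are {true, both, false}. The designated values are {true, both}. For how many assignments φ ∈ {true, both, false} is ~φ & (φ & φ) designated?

1

φ=true: false ·
φ=both: both ✓
φ=false: false ·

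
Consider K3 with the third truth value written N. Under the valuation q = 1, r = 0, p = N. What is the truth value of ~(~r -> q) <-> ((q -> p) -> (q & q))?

0

~r = ~0 = 1
~r -> q = 1 -> 1 = 1
~(~r -> q) = ~1 = 0
q -> p = 1 -> N = N  [~1 | N]
q & q = 1 & 1 = 1
(q -> p) -> (q & q) = N -> 1 = 1
~(~r -> q) <-> ((q -> p) -> (q & q)) = 0 <-> 1 = 0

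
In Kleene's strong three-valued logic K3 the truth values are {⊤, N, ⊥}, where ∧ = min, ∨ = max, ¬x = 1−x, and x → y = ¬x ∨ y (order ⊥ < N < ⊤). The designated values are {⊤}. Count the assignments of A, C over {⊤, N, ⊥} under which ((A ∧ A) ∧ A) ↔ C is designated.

2

Designated under: (A=⊤, C=⊤); (A=⊥, C=⊥).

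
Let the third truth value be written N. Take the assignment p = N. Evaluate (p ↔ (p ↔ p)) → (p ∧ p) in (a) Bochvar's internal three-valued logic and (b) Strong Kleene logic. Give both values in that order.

In Bochvar's internal three-valued logic: p ↔ p = N ↔ N = N
p ↔ (p ↔ p) = N ↔ N = N
p ∧ p = N ∧ N = N
(p ↔ (p ↔ p)) → (p ∧ p) = N → N = N  [any arg is the third value ⇒ result is the third value]
In Strong Kleene logic: p ↔ p = N ↔ N = N
p ↔ (p ↔ p) = N ↔ N = N
p ∧ p = N ∧ N = N
(p ↔ (p ↔ p)) → (p ∧ p) = N → N = N

N; N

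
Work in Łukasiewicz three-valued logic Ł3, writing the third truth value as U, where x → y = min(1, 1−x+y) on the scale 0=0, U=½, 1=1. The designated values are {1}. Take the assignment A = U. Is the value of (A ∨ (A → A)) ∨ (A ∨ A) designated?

A → A = U → U = 1
A ∨ (A → A) = U ∨ 1 = 1
A ∨ A = U ∨ U = U
(A ∨ (A → A)) ∨ (A ∨ A) = 1 ∨ U = 1
1 ∈ {1}.

Yes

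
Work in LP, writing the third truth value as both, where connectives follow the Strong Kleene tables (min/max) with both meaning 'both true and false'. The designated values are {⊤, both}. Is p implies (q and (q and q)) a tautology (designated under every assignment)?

No

Countermodel: p=⊤, q=⊥ gives ⊥, which is not designated.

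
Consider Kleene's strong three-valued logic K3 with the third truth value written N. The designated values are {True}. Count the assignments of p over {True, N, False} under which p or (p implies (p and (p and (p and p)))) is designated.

p=True: True ✓
p=N: N ·
p=False: True ✓

2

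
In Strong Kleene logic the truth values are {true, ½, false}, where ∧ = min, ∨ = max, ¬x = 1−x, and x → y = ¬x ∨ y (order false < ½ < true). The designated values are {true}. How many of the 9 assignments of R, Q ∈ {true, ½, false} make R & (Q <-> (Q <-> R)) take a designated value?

2

Designated under: (R=true, Q=true); (R=true, Q=false).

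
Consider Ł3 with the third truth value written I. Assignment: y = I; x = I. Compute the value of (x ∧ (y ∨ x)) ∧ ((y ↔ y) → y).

y ∨ x = I ∨ I = I
x ∧ (y ∨ x) = I ∧ I = I
y ↔ y = I ↔ I = 1  [1 − |½−½|]
(y ↔ y) → y = 1 → I = I
(x ∧ (y ∨ x)) ∧ ((y ↔ y) → y) = I ∧ I = I

I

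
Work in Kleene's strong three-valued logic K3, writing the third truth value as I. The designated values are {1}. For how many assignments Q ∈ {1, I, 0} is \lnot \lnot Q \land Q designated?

Q=1: 1 ✓
Q=I: I ·
Q=0: 0 ·

1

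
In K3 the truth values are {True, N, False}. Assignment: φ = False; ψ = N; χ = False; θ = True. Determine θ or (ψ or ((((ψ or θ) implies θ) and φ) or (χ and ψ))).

ψ or θ = N or True = True
(ψ or θ) implies θ = True implies True = True
((ψ or θ) implies θ) and φ = True and False = False
χ and ψ = False and N = False
(((ψ or θ) implies θ) and φ) or (χ and ψ) = False or False = False
ψ or ((((ψ or θ) implies θ) and φ) or (χ and ψ)) = N or False = N
θ or (ψ or ((((ψ or θ) implies θ) and φ) or (χ and ψ))) = True or N = True

True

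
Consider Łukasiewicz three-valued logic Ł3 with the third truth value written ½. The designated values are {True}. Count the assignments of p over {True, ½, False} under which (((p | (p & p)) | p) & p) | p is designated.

1

p=True: True ✓
p=½: ½ ·
p=False: False ·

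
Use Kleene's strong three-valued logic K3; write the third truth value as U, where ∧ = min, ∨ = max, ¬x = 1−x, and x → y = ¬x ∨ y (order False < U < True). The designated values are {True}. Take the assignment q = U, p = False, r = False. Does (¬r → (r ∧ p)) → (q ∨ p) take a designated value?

Yes

¬r = ¬False = True
r ∧ p = False ∧ False = False
¬r → (r ∧ p) = True → False = False
q ∨ p = U ∨ False = U
(¬r → (r ∧ p)) → (q ∨ p) = False → U = True  [¬False ∨ U]
True ∈ {True}.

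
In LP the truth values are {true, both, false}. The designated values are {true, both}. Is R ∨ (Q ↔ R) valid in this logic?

Countermodel: R=false, Q=true gives false, which is not designated.

No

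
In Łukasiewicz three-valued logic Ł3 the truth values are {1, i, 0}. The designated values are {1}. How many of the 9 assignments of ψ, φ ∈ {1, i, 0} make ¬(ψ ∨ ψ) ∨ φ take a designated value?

5

Of the 9 assignments, 5 give a value in {1}.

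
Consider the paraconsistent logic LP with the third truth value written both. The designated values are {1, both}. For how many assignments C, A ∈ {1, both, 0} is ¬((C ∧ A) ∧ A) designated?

8

Of the 9 assignments, 8 give a value in {1, both}.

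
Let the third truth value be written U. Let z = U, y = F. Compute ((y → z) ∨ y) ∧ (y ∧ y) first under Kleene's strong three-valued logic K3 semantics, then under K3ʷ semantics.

F; U

In Kleene's strong three-valued logic K3: y → z = F → U = T
(y → z) ∨ y = T ∨ F = T
y ∧ y = F ∧ F = F
((y → z) ∨ y) ∧ (y ∧ y) = T ∧ F = F
In K3ʷ: y → z = F → U = U  [any arg is the third value ⇒ result is the third value]
(y → z) ∨ y = U ∨ F = U
y ∧ y = F ∧ F = F
((y → z) ∨ y) ∧ (y ∧ y) = U ∧ F = U
They differ because Kleene's strong three-valued logic K3 and K3ʷ treat U differently under the binary connectives.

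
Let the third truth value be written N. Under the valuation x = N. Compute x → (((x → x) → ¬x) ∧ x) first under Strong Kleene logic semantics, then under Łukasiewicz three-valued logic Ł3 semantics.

N; True

In Strong Kleene logic: x → x = N → N = N  [¬N ∨ N]
¬x = ¬N = N
(x → x) → ¬x = N → N = N
((x → x) → ¬x) ∧ x = N ∧ N = N
x → (((x → x) → ¬x) ∧ x) = N → N = N
In Łukasiewicz three-valued logic Ł3: x → x = N → N = True
¬x = ¬N = N
(x → x) → ¬x = True → N = N
((x → x) → ¬x) ∧ x = N ∧ N = N
x → (((x → x) → ¬x) ∧ x) = N → N = True
They differ because Strong Kleene logic and Łukasiewicz three-valued logic Ł3 treat N differently under implication.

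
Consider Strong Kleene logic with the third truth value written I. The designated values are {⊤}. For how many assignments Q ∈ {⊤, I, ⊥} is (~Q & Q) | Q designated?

Q=⊤: ⊤ ✓
Q=I: I ·
Q=⊥: ⊥ ·

1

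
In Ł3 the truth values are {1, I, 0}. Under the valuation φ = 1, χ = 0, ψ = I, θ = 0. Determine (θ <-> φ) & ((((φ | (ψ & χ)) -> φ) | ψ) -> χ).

0

θ <-> φ = 0 <-> 1 = 0
ψ & χ = I & 0 = 0
φ | (ψ & χ) = 1 | 0 = 1
(φ | (ψ & χ)) -> φ = 1 -> 1 = 1
((φ | (ψ & χ)) -> φ) | ψ = 1 | I = 1
(((φ | (ψ & χ)) -> φ) | ψ) -> χ = 1 -> 0 = 0
(θ <-> φ) & ((((φ | (ψ & χ)) -> φ) | ψ) -> χ) = 0 & 0 = 0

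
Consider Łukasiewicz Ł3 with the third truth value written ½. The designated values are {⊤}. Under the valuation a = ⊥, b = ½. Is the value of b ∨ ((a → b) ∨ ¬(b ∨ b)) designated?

a → b = ⊥ → ½ = ⊤  [min(1, 1−0+½)]
b ∨ b = ½ ∨ ½ = ½
¬(b ∨ b) = ¬½ = ½
(a → b) ∨ ¬(b ∨ b) = ⊤ ∨ ½ = ⊤
b ∨ ((a → b) ∨ ¬(b ∨ b)) = ½ ∨ ⊤ = ⊤
⊤ ∈ {⊤}.

Yes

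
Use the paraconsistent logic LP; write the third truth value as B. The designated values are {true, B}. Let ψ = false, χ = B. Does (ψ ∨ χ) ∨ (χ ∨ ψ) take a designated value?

ψ ∨ χ = false ∨ B = B
χ ∨ ψ = B ∨ false = B
(ψ ∨ χ) ∨ (χ ∨ ψ) = B ∨ B = B
B ∈ {true, B}.

Yes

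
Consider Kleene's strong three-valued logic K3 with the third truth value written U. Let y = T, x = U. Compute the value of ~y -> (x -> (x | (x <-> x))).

~y = ~T = F
x <-> x = U <-> U = U
x | (x <-> x) = U | U = U
x -> (x | (x <-> x)) = U -> U = U
~y -> (x -> (x | (x <-> x))) = F -> U = T

T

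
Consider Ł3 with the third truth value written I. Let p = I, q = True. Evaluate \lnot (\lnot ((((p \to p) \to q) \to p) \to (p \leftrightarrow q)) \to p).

False

p \to p = I \to I = True  [min(1, 1−½+½)]
(p \to p) \to q = True \to True = True
((p \to p) \to q) \to p = True \to I = I
p \leftrightarrow q = I \leftrightarrow True = I
(((p \to p) \to q) \to p) \to (p \leftrightarrow q) = I \to I = True
\lnot ((((p \to p) \to q) \to p) \to (p \leftrightarrow q)) = \lnot True = False
\lnot ((((p \to p) \to q) \to p) \to (p \leftrightarrow q)) \to p = False \to I = True
\lnot (\lnot ((((p \to p) \to q) \to p) \to (p \leftrightarrow q)) \to p) = \lnot True = False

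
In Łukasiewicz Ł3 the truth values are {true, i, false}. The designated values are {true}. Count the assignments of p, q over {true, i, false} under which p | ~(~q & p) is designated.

Of the 9 assignments, 7 give a value in {true}.

7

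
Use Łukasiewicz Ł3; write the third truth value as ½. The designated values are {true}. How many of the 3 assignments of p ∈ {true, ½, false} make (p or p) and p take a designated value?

1

p=true: true ✓
p=½: ½ ·
p=false: false ·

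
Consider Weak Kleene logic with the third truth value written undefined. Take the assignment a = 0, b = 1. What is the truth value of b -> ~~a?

0

~a = ~0 = 1
~~a = ~1 = 0
b -> ~~a = 1 -> 0 = 0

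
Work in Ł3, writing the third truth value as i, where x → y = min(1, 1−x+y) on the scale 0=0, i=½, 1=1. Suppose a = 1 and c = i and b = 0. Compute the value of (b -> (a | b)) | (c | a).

1

a | b = 1 | 0 = 1
b -> (a | b) = 0 -> 1 = 1
c | a = i | 1 = 1
(b -> (a | b)) | (c | a) = 1 | 1 = 1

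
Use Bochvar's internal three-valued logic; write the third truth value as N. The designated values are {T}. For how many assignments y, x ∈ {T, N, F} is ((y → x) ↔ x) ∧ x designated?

2

Designated under: (y=T, x=T); (y=F, x=T).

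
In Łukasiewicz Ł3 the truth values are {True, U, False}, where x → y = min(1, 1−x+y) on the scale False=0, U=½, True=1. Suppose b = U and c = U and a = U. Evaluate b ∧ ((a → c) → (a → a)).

U

a → c = U → U = True  [min(1, 1−½+½)]
a → a = U → U = True
(a → c) → (a → a) = True → True = True
b ∧ ((a → c) → (a → a)) = U ∧ True = U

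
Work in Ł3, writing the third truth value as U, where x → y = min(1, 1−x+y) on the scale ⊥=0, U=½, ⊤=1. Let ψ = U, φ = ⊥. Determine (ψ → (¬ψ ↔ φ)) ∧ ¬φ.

⊤

¬ψ = ¬U = U
¬ψ ↔ φ = U ↔ ⊥ = U
ψ → (¬ψ ↔ φ) = U → U = ⊤
¬φ = ¬⊥ = ⊤
(ψ → (¬ψ ↔ φ)) ∧ ¬φ = ⊤ ∧ ⊤ = ⊤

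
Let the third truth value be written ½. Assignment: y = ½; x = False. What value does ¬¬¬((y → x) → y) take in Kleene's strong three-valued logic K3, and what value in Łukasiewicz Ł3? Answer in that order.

In Kleene's strong three-valued logic K3: y → x = ½ → False = ½
(y → x) → y = ½ → ½ = ½
¬((y → x) → y) = ¬½ = ½
¬¬((y → x) → y) = ¬½ = ½
¬¬¬((y → x) → y) = ¬½ = ½
In Łukasiewicz Ł3: y → x = ½ → False = ½  [min(1, 1−½+0)]
(y → x) → y = ½ → ½ = True
¬((y → x) → y) = ¬True = False
¬¬((y → x) → y) = ¬False = True
¬¬¬((y → x) → y) = ¬True = False
They differ because Kleene's strong three-valued logic K3 and Łukasiewicz Ł3 treat ½ differently under implication.

½; False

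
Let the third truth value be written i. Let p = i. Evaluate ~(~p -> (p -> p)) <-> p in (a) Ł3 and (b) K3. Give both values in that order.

i; i

In Ł3: ~p = ~i = i
p -> p = i -> i = True
~p -> (p -> p) = i -> True = True
~(~p -> (p -> p)) = ~True = False
~(~p -> (p -> p)) <-> p = False <-> i = i
In K3: ~p = ~i = i
p -> p = i -> i = i  [~i | i]
~p -> (p -> p) = i -> i = i
~(~p -> (p -> p)) = ~i = i
~(~p -> (p -> p)) <-> p = i <-> i = i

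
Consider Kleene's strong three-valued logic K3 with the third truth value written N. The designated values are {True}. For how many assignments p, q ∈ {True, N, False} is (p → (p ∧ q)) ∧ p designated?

1

Designated under: (p=True, q=True).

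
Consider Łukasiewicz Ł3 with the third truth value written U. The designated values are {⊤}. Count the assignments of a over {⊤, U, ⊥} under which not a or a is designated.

a=⊤: ⊤ ✓
a=U: U ·
a=⊥: ⊤ ✓

2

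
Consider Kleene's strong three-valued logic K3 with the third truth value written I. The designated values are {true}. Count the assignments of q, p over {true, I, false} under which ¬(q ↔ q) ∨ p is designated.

3

Designated under: (q=true, p=true); (q=I, p=true); (q=false, p=true).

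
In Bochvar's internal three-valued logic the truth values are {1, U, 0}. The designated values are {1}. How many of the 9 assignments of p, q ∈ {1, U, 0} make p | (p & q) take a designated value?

2

Designated under: (p=1, q=1); (p=1, q=0).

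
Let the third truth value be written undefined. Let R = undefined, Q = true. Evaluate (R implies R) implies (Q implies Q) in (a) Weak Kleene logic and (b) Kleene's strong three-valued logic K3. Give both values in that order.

In Weak Kleene logic: R implies R = undefined implies undefined = undefined
Q implies Q = true implies true = true
(R implies R) implies (Q implies Q) = undefined implies true = undefined
In Kleene's strong three-valued logic K3: R implies R = undefined implies undefined = undefined
Q implies Q = true implies true = true
(R implies R) implies (Q implies Q) = undefined implies true = true
They differ because Weak Kleene logic and Kleene's strong three-valued logic K3 treat undefined differently under the binary connectives.

undefined; true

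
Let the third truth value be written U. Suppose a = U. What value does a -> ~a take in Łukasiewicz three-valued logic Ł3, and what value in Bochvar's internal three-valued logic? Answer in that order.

In Łukasiewicz three-valued logic Ł3: ~a = ~U = U
a -> ~a = U -> U = True  [min(1, 1−½+½)]
In Bochvar's internal three-valued logic: ~a = ~U = U
a -> ~a = U -> U = U  [any arg is the third value ⇒ result is the third value]
They differ because Łukasiewicz three-valued logic Ł3 and Bochvar's internal three-valued logic treat U differently under the binary connectives.

True; U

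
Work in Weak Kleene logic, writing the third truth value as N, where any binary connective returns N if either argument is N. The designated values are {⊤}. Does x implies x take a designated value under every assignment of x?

Countermodel: x=N gives N, which is not designated.

No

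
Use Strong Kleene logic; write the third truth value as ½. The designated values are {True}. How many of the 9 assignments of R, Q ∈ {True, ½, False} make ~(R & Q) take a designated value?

5

Of the 9 assignments, 5 give a value in {True}.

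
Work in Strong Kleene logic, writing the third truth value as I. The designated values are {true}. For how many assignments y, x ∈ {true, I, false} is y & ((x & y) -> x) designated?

2

Designated under: (y=true, x=true); (y=true, x=false).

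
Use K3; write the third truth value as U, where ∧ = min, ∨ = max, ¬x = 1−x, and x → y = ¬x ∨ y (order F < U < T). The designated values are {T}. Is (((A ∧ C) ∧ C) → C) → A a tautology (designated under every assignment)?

No

Countermodel: A=U, C=T gives U, which is not designated.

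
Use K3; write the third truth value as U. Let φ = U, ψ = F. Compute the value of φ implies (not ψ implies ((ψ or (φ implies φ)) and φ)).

not ψ = not F = T
φ implies φ = U implies U = U  [not U or U]
ψ or (φ implies φ) = F or U = U
(ψ or (φ implies φ)) and φ = U and U = U
not ψ implies ((ψ or (φ implies φ)) and φ) = T implies U = U
φ implies (not ψ implies ((ψ or (φ implies φ)) and φ)) = U implies U = U

U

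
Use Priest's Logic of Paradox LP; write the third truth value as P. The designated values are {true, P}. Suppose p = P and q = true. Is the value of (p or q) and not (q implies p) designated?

Yes

p or q = P or true = true
q implies p = true implies P = P  [not true or P]
not (q implies p) = not P = P
(p or q) and not (q implies p) = true and P = P
P ∈ {true, P}.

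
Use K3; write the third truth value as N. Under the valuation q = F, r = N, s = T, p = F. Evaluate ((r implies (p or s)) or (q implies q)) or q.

T

p or s = F or T = T
r implies (p or s) = N implies T = T  [not N or T]
q implies q = F implies F = T
(r implies (p or s)) or (q implies q) = T or T = T
((r implies (p or s)) or (q implies q)) or q = T or F = T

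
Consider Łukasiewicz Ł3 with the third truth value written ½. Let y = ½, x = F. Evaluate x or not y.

not y = not ½ = ½
x or not y = F or ½ = ½

½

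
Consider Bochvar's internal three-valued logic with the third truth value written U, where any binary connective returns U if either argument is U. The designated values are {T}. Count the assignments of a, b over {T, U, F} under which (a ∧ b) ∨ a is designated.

Designated under: (a=T, b=T); (a=T, b=F).

2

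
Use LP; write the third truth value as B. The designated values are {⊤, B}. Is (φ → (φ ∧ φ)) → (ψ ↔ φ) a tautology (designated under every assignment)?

Countermodel: φ=⊤, ψ=⊥ gives ⊥, which is not designated.

No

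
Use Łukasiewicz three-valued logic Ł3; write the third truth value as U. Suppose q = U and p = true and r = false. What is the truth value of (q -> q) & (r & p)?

false

q -> q = U -> U = true
r & p = false & true = false
(q -> q) & (r & p) = true & false = false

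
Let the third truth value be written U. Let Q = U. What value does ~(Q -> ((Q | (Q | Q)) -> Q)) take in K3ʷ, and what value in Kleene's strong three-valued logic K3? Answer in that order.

U; U

In K3ʷ: Q | Q = U | U = U
Q | (Q | Q) = U | U = U
(Q | (Q | Q)) -> Q = U -> U = U
Q -> ((Q | (Q | Q)) -> Q) = U -> U = U
~(Q -> ((Q | (Q | Q)) -> Q)) = ~U = U
In Kleene's strong three-valued logic K3: Q | Q = U | U = U
Q | (Q | Q) = U | U = U
(Q | (Q | Q)) -> Q = U -> U = U  [~U | U]
Q -> ((Q | (Q | Q)) -> Q) = U -> U = U
~(Q -> ((Q | (Q | Q)) -> Q)) = ~U = U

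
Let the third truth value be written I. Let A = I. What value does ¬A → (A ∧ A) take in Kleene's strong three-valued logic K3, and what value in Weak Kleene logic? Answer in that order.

I; I

In Kleene's strong three-valued logic K3: ¬A = ¬I = I
A ∧ A = I ∧ I = I
¬A → (A ∧ A) = I → I = I
In Weak Kleene logic: ¬A = ¬I = I
A ∧ A = I ∧ I = I
¬A → (A ∧ A) = I → I = I  [any arg is the third value ⇒ result is the third value]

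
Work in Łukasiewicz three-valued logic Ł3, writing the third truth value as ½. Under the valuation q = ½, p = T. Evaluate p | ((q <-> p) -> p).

T

q <-> p = ½ <-> T = ½  [1 − |½−1|]
(q <-> p) -> p = ½ -> T = T
p | ((q <-> p) -> p) = T | T = T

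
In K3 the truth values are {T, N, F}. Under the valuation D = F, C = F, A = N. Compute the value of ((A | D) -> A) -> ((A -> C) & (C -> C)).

A | D = N | F = N
(A | D) -> A = N -> N = N
A -> C = N -> F = N
C -> C = F -> F = T
(A -> C) & (C -> C) = N & T = N
((A | D) -> A) -> ((A -> C) & (C -> C)) = N -> N = N

N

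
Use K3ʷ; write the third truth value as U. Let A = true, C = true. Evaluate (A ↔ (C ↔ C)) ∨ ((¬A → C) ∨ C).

C ↔ C = true ↔ true = true
A ↔ (C ↔ C) = true ↔ true = true
¬A = ¬true = false
¬A → C = false → true = true
(¬A → C) ∨ C = true ∨ true = true
(A ↔ (C ↔ C)) ∨ ((¬A → C) ∨ C) = true ∨ true = true

true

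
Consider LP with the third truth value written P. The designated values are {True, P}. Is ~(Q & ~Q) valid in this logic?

Every assignment of Q over {True, P, False} gives a value in {True, P}.
In particular, with Q=P: ~(Q & ~Q) = P.

Yes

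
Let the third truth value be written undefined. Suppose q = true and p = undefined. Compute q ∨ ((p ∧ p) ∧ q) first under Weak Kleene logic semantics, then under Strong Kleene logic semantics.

In Weak Kleene logic: p ∧ p = undefined ∧ undefined = undefined
(p ∧ p) ∧ q = undefined ∧ true = undefined
q ∨ ((p ∧ p) ∧ q) = true ∨ undefined = undefined
In Strong Kleene logic: p ∧ p = undefined ∧ undefined = undefined
(p ∧ p) ∧ q = undefined ∧ true = undefined
q ∨ ((p ∧ p) ∧ q) = true ∨ undefined = true
They differ because Weak Kleene logic and Strong Kleene logic treat undefined differently under the binary connectives.

undefined; true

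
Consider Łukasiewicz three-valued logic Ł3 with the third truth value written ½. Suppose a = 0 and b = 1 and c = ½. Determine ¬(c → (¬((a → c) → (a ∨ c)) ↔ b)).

a → c = 0 → ½ = 1  [min(1, 1−0+½)]
a ∨ c = 0 ∨ ½ = ½
(a → c) → (a ∨ c) = 1 → ½ = ½
¬((a → c) → (a ∨ c)) = ¬½ = ½
¬((a → c) → (a ∨ c)) ↔ b = ½ ↔ 1 = ½
c → (¬((a → c) → (a ∨ c)) ↔ b) = ½ → ½ = 1
¬(c → (¬((a → c) → (a ∨ c)) ↔ b)) = ¬1 = 0

0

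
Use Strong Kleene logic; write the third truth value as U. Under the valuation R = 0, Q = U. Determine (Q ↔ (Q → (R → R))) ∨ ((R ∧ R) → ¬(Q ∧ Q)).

R → R = 0 → 0 = 1
Q → (R → R) = U → 1 = 1
Q ↔ (Q → (R → R)) = U ↔ 1 = U
R ∧ R = 0 ∧ 0 = 0
Q ∧ Q = U ∧ U = U
¬(Q ∧ Q) = ¬U = U
(R ∧ R) → ¬(Q ∧ Q) = 0 → U = 1
(Q ↔ (Q → (R → R))) ∨ ((R ∧ R) → ¬(Q ∧ Q)) = U ∨ 1 = 1

1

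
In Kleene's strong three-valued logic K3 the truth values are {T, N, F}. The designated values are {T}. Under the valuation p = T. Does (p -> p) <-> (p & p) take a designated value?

p -> p = T -> T = T
p & p = T & T = T
(p -> p) <-> (p & p) = T <-> T = T
T ∈ {T}.

Yes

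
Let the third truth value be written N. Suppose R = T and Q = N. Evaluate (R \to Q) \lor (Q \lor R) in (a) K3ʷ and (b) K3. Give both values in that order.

N; T

In K3ʷ: R \to Q = T \to N = N
Q \lor R = N \lor T = N
(R \to Q) \lor (Q \lor R) = N \lor N = N
In K3: R \to Q = T \to N = N
Q \lor R = N \lor T = T
(R \to Q) \lor (Q \lor R) = N \lor T = T
They differ because K3ʷ and K3 treat N differently under the binary connectives.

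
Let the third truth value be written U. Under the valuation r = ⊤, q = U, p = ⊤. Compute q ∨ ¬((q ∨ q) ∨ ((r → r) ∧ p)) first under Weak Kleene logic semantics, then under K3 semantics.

U; U

In Weak Kleene logic: q ∨ q = U ∨ U = U
r → r = ⊤ → ⊤ = ⊤
(r → r) ∧ p = ⊤ ∧ ⊤ = ⊤
(q ∨ q) ∨ ((r → r) ∧ p) = U ∨ ⊤ = U
¬((q ∨ q) ∨ ((r → r) ∧ p)) = ¬U = U
q ∨ ¬((q ∨ q) ∨ ((r → r) ∧ p)) = U ∨ U = U
In K3: q ∨ q = U ∨ U = U
r → r = ⊤ → ⊤ = ⊤
(r → r) ∧ p = ⊤ ∧ ⊤ = ⊤
(q ∨ q) ∨ ((r → r) ∧ p) = U ∨ ⊤ = ⊤
¬((q ∨ q) ∨ ((r → r) ∧ p)) = ¬⊤ = ⊥
q ∨ ¬((q ∨ q) ∨ ((r → r) ∧ p)) = U ∨ ⊥ = U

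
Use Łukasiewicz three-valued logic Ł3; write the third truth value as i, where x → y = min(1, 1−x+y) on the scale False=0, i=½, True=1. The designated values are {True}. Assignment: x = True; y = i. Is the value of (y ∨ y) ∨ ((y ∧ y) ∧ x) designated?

y ∨ y = i ∨ i = i
y ∧ y = i ∧ i = i
(y ∧ y) ∧ x = i ∧ True = i
(y ∨ y) ∨ ((y ∧ y) ∧ x) = i ∨ i = i
i ∉ {True}.

No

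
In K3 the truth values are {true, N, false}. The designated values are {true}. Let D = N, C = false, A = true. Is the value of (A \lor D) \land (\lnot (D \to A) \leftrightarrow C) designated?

Yes

A \lor D = true \lor N = true
D \to A = N \to true = true  [\lnot N \lor true]
\lnot (D \to A) = \lnot true = false
\lnot (D \to A) \leftrightarrow C = false \leftrightarrow false = true
(A \lor D) \land (\lnot (D \to A) \leftrightarrow C) = true \land true = true
true ∈ {true}.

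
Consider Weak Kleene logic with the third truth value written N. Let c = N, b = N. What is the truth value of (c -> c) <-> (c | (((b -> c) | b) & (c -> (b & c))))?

c -> c = N -> N = N
b -> c = N -> N = N
(b -> c) | b = N | N = N
b & c = N & N = N
c -> (b & c) = N -> N = N
((b -> c) | b) & (c -> (b & c)) = N & N = N
c | (((b -> c) | b) & (c -> (b & c))) = N | N = N
(c -> c) <-> (c | (((b -> c) | b) & (c -> (b & c)))) = N <-> N = N

N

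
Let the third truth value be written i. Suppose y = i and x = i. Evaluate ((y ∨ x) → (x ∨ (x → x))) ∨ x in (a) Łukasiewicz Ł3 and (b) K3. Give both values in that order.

true; i

In Łukasiewicz Ł3: y ∨ x = i ∨ i = i
x → x = i → i = true  [min(1, 1−½+½)]
x ∨ (x → x) = i ∨ true = true
(y ∨ x) → (x ∨ (x → x)) = i → true = true
((y ∨ x) → (x ∨ (x → x))) ∨ x = true ∨ i = true
In K3: y ∨ x = i ∨ i = i
x → x = i → i = i  [¬i ∨ i]
x ∨ (x → x) = i ∨ i = i
(y ∨ x) → (x ∨ (x → x)) = i → i = i
((y ∨ x) → (x ∨ (x → x))) ∨ x = i ∨ i = i
They differ because Łukasiewicz Ł3 and K3 treat i differently under implication.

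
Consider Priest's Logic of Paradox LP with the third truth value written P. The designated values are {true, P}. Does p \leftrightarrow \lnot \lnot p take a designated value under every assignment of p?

Every assignment of p over {true, P, false} gives a value in {true, P}.
In particular, with p=P: p \leftrightarrow \lnot \lnot p = P.

Yes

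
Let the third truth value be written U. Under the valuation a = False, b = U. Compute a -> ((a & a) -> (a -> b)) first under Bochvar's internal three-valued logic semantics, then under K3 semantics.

In Bochvar's internal three-valued logic: a & a = False & False = False
a -> b = False -> U = U  [any arg is the third value ⇒ result is the third value]
(a & a) -> (a -> b) = False -> U = U
a -> ((a & a) -> (a -> b)) = False -> U = U
In K3: a & a = False & False = False
a -> b = False -> U = True  [~False | U]
(a & a) -> (a -> b) = False -> True = True
a -> ((a & a) -> (a -> b)) = False -> True = True
They differ because Bochvar's internal three-valued logic and K3 treat U differently under the binary connectives.

U; True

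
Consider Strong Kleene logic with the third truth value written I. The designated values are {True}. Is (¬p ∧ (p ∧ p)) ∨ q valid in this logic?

Countermodel: p=True, q=I gives I, which is not designated.

No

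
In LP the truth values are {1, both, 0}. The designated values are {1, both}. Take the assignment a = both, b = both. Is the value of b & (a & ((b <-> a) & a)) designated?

b <-> a = both <-> both = both
(b <-> a) & a = both & both = both
a & ((b <-> a) & a) = both & both = both
b & (a & ((b <-> a) & a)) = both & both = both
both ∈ {1, both}.

Yes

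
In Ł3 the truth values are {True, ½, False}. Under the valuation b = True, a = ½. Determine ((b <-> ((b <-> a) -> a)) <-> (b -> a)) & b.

½

b <-> a = True <-> ½ = ½  [1 − |1−½|]
(b <-> a) -> a = ½ -> ½ = True
b <-> ((b <-> a) -> a) = True <-> True = True
b -> a = True -> ½ = ½
(b <-> ((b <-> a) -> a)) <-> (b -> a) = True <-> ½ = ½
((b <-> ((b <-> a) -> a)) <-> (b -> a)) & b = ½ & True = ½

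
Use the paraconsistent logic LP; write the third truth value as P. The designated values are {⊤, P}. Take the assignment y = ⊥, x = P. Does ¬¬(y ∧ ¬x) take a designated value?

No

¬x = ¬P = P
y ∧ ¬x = ⊥ ∧ P = ⊥
¬(y ∧ ¬x) = ¬⊥ = ⊤
¬¬(y ∧ ¬x) = ¬⊤ = ⊥
⊥ ∉ {⊤, P}.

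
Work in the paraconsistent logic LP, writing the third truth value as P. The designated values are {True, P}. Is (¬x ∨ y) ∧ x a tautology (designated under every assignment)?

No

Countermodel: x=True, y=False gives False, which is not designated.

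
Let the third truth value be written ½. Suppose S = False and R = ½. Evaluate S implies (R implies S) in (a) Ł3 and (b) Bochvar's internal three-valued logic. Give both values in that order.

True; ½

In Ł3: R implies S = ½ implies False = ½
S implies (R implies S) = False implies ½ = True
In Bochvar's internal three-valued logic: R implies S = ½ implies False = ½  [any arg is the third value ⇒ result is the third value]
S implies (R implies S) = False implies ½ = ½
They differ because Ł3 and Bochvar's internal three-valued logic treat ½ differently under the binary connectives.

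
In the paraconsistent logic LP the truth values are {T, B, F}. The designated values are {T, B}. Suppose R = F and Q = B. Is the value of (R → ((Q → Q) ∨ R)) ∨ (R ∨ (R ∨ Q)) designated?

Yes

Q → Q = B → B = B  [¬B ∨ B]
(Q → Q) ∨ R = B ∨ F = B
R → ((Q → Q) ∨ R) = F → B = T
R ∨ Q = F ∨ B = B
R ∨ (R ∨ Q) = F ∨ B = B
(R → ((Q → Q) ∨ R)) ∨ (R ∨ (R ∨ Q)) = T ∨ B = T
T ∈ {T, B}.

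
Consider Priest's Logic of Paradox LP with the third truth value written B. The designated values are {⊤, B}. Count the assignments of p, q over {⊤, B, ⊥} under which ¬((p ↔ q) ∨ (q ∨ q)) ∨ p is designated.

Of the 9 assignments, 7 give a value in {⊤, B}.

7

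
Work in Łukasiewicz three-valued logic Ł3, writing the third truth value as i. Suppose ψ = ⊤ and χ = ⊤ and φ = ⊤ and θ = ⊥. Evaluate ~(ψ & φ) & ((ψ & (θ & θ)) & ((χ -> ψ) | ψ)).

ψ & φ = ⊤ & ⊤ = ⊤
~(ψ & φ) = ~⊤ = ⊥
θ & θ = ⊥ & ⊥ = ⊥
ψ & (θ & θ) = ⊤ & ⊥ = ⊥
χ -> ψ = ⊤ -> ⊤ = ⊤
(χ -> ψ) | ψ = ⊤ | ⊤ = ⊤
(ψ & (θ & θ)) & ((χ -> ψ) | ψ) = ⊥ & ⊤ = ⊥
~(ψ & φ) & ((ψ & (θ & θ)) & ((χ -> ψ) | ψ)) = ⊥ & ⊥ = ⊥

⊥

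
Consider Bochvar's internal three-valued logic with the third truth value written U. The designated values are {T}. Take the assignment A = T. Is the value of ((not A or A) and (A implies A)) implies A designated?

not A = not T = F
not A or A = F or T = T
A implies A = T implies T = T
(not A or A) and (A implies A) = T and T = T
((not A or A) and (A implies A)) implies A = T implies T = T
T ∈ {T}.

Yes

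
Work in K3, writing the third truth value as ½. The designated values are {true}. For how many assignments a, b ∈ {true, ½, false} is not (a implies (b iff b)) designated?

Of the 9 assignments, 0 give a value in {true}.

0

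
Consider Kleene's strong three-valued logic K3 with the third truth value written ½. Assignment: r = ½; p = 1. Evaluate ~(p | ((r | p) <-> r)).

0

r | p = ½ | 1 = 1
(r | p) <-> r = 1 <-> ½ = ½
p | ((r | p) <-> r) = 1 | ½ = 1
~(p | ((r | p) <-> r)) = ~1 = 0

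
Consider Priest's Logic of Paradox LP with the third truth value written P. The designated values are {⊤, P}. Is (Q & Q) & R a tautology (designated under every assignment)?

No

Countermodel: Q=⊤, R=⊥ gives ⊥, which is not designated.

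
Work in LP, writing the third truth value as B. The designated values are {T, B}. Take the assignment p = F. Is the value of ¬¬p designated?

No

¬p = ¬F = T
¬¬p = ¬T = F
F ∉ {T, B}.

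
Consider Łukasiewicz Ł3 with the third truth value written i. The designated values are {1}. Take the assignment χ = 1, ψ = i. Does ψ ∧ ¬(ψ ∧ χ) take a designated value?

No

ψ ∧ χ = i ∧ 1 = i
¬(ψ ∧ χ) = ¬i = i
ψ ∧ ¬(ψ ∧ χ) = i ∧ i = i
i ∉ {1}.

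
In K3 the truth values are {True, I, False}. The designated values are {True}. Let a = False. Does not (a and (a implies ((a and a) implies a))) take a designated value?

a and a = False and False = False
(a and a) implies a = False implies False = True
a implies ((a and a) implies a) = False implies True = True
a and (a implies ((a and a) implies a)) = False and True = False
not (a and (a implies ((a and a) implies a))) = not False = True
True ∈ {True}.

Yes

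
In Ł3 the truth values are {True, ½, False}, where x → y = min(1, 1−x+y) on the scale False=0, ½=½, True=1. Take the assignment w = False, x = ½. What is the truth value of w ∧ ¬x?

¬x = ¬½ = ½
w ∧ ¬x = False ∧ ½ = False

False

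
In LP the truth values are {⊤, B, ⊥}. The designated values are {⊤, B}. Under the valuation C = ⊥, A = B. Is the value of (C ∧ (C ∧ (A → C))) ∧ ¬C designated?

A → C = B → ⊥ = B  [¬B ∨ ⊥]
C ∧ (A → C) = ⊥ ∧ B = ⊥
C ∧ (C ∧ (A → C)) = ⊥ ∧ ⊥ = ⊥
¬C = ¬⊥ = ⊤
(C ∧ (C ∧ (A → C))) ∧ ¬C = ⊥ ∧ ⊤ = ⊥
⊥ ∉ {⊤, B}.

No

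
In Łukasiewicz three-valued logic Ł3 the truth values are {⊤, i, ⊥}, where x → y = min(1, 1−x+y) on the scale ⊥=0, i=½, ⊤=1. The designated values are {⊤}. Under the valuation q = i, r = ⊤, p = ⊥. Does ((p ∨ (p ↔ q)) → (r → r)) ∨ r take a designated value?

Yes

p ↔ q = ⊥ ↔ i = i  [1 − |0−½|]
p ∨ (p ↔ q) = ⊥ ∨ i = i
r → r = ⊤ → ⊤ = ⊤
(p ∨ (p ↔ q)) → (r → r) = i → ⊤ = ⊤
((p ∨ (p ↔ q)) → (r → r)) ∨ r = ⊤ ∨ ⊤ = ⊤
⊤ ∈ {⊤}.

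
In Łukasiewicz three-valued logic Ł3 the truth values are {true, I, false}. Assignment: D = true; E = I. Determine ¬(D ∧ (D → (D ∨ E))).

D ∨ E = true ∨ I = true
D → (D ∨ E) = true → true = true
D ∧ (D → (D ∨ E)) = true ∧ true = true
¬(D ∧ (D → (D ∨ E))) = ¬true = false

false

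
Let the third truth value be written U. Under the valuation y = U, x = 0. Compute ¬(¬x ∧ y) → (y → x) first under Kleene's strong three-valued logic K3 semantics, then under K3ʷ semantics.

In Kleene's strong three-valued logic K3: ¬x = ¬0 = 1
¬x ∧ y = 1 ∧ U = U
¬(¬x ∧ y) = ¬U = U
y → x = U → 0 = U
¬(¬x ∧ y) → (y → x) = U → U = U
In K3ʷ: ¬x = ¬0 = 1
¬x ∧ y = 1 ∧ U = U
¬(¬x ∧ y) = ¬U = U
y → x = U → 0 = U  [any arg is the third value ⇒ result is the third value]
¬(¬x ∧ y) → (y → x) = U → U = U

U; U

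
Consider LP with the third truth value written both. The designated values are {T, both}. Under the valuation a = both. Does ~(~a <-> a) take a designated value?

~a = ~both = both
~a <-> a = both <-> both = both
~(~a <-> a) = ~both = both
both ∈ {T, both}.

Yes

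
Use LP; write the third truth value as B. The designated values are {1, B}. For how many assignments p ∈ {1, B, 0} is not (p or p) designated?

p=1: 0 ·
p=B: B ✓
p=0: 1 ✓

2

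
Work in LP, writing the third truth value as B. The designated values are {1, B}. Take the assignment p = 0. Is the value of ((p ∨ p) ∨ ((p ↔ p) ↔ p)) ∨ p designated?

No

p ∨ p = 0 ∨ 0 = 0
p ↔ p = 0 ↔ 0 = 1
(p ↔ p) ↔ p = 1 ↔ 0 = 0
(p ∨ p) ∨ ((p ↔ p) ↔ p) = 0 ∨ 0 = 0
((p ∨ p) ∨ ((p ↔ p) ↔ p)) ∨ p = 0 ∨ 0 = 0
0 ∉ {1, B}.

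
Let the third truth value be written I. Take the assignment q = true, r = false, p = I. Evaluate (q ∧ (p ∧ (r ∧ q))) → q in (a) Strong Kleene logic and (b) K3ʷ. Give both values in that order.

In Strong Kleene logic: r ∧ q = false ∧ true = false
p ∧ (r ∧ q) = I ∧ false = false
q ∧ (p ∧ (r ∧ q)) = true ∧ false = false
(q ∧ (p ∧ (r ∧ q))) → q = false → true = true
In K3ʷ: r ∧ q = false ∧ true = false
p ∧ (r ∧ q) = I ∧ false = I
q ∧ (p ∧ (r ∧ q)) = true ∧ I = I
(q ∧ (p ∧ (r ∧ q))) → q = I → true = I  [any arg is the third value ⇒ result is the third value]
They differ because Strong Kleene logic and K3ʷ treat I differently under the binary connectives.

true; I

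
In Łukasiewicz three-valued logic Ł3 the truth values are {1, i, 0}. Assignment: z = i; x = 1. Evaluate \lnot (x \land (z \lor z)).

z \lor z = i \lor i = i
x \land (z \lor z) = 1 \land i = i
\lnot (x \land (z \lor z)) = \lnot i = i

i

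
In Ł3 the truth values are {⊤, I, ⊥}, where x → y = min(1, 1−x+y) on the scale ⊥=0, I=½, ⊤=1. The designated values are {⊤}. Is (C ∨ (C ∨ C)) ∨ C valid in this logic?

Countermodel: C=I gives I, which is not designated.

No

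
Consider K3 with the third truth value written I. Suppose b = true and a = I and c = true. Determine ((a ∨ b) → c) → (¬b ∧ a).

a ∨ b = I ∨ true = true
(a ∨ b) → c = true → true = true
¬b = ¬true = false
¬b ∧ a = false ∧ I = false
((a ∨ b) → c) → (¬b ∧ a) = true → false = false

false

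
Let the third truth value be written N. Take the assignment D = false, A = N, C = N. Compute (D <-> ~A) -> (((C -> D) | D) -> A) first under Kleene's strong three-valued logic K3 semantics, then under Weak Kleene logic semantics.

In Kleene's strong three-valued logic K3: ~A = ~N = N
D <-> ~A = false <-> N = N
C -> D = N -> false = N
(C -> D) | D = N | false = N
((C -> D) | D) -> A = N -> N = N
(D <-> ~A) -> (((C -> D) | D) -> A) = N -> N = N
In Weak Kleene logic: ~A = ~N = N
D <-> ~A = false <-> N = N
C -> D = N -> false = N  [any arg is the third value ⇒ result is the third value]
(C -> D) | D = N | false = N
((C -> D) | D) -> A = N -> N = N
(D <-> ~A) -> (((C -> D) | D) -> A) = N -> N = N

N; N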